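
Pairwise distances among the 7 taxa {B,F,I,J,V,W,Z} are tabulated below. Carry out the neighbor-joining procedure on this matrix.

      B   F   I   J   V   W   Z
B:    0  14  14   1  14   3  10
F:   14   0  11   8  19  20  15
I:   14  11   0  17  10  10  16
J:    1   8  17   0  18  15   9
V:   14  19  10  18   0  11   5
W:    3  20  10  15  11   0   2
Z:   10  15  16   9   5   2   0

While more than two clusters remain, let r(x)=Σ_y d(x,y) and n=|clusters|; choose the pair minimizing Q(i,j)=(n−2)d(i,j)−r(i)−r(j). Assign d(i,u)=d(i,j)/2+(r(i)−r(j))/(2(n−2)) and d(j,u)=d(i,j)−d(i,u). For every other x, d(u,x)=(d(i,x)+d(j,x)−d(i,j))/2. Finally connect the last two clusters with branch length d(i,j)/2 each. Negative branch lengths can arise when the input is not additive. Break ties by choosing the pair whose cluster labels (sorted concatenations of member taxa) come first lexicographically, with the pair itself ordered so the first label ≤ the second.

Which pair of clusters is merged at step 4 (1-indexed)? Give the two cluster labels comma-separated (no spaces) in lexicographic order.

BFIJ,W

step 1: merge (B,J) at d=1, Q=-119; branch lengths B→-7/10, J→17/10; new cluster BJ
  updated: d(BJ,F)=21/2, d(BJ,I)=15, d(BJ,V)=31/2, d(BJ,W)=17/2, d(BJ,Z)=9
step 2: merge (F,I) at d=11, Q=-187/2; branch lengths F→115/16, I→61/16; new cluster FI
  updated: d(BJ,FI)=29/4, d(FI,V)=9, d(FI,W)=19/2, d(FI,Z)=10
step 3: merge (BJ,FI) at d=29/4, Q=-217/4; branch lengths BJ→35/8, FI→23/8; new cluster BFIJ
  updated: d(BFIJ,V)=69/8, d(BFIJ,W)=43/8, d(BFIJ,Z)=47/8
step 4: merge (BFIJ,W) at d=43/8, Q=-55/2; branch lengths BFIJ→49/16, W→37/16; new cluster BFIJW
  updated: d(BFIJW,V)=57/8, d(BFIJW,Z)=5/4
step 5: merge (BFIJW,V) at d=57/8, Q=-107/8; branch lengths BFIJW→27/16, V→87/16; new cluster BFIJVW
  updated: d(BFIJVW,Z)=-7/16
step 6: merge (BFIJVW,Z) at d=-7/16; branch lengths BFIJVW→-7/32, Z→-7/32; new cluster BFIJVWZ
final tree: (((((B:-7/10,J:17/10):35/8,(F:115/16,I:61/16):23/8):49/16,W:37/16):27/16,V:87/16):-7/32,Z:-7/32)
total length: 501/16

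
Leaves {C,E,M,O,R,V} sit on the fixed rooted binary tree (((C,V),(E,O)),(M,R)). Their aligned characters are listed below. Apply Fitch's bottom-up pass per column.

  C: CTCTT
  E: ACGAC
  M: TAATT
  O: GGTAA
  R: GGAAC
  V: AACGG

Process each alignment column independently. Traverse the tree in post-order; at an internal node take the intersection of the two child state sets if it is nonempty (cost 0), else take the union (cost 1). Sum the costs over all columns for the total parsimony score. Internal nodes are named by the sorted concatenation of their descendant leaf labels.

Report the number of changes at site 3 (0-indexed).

[col 0] CV: children C:{C}, V:{A} ∪→ {A,C}; cost 1
[col 0] EO: children E:{A}, O:{G} ∪→ {A,G}; cost 1
[col 0] CEOV: children CV:{A,C}, EO:{A,G} ∩→ {A}; cost 0
[col 0] MR: children M:{T}, R:{G} ∪→ {G,T}; cost 1
[col 0] CEMORV: children CEOV:{A}, MR:{G,T} ∪→ {A,G,T}; cost 1
[col 1] CV: children C:{T}, V:{A} ∪→ {A,T}; cost 1
[col 1] EO: children E:{C}, O:{G} ∪→ {C,G}; cost 1
[col 1] CEOV: children CV:{A,T}, EO:{C,G} ∪→ {A,C,G,T}; cost 1
[col 1] MR: children M:{A}, R:{G} ∪→ {A,G}; cost 1
[col 1] CEMORV: children CEOV:{A,C,G,T}, MR:{A,G} ∩→ {A,G}; cost 0
[col 2] CV: children C:{C}, V:{C} ∩→ {C}; cost 0
[col 2] EO: children E:{G}, O:{T} ∪→ {G,T}; cost 1
[col 2] CEOV: children CV:{C}, EO:{G,T} ∪→ {C,G,T}; cost 1
[col 2] MR: children M:{A}, R:{A} ∩→ {A}; cost 0
[col 2] CEMORV: children CEOV:{C,G,T}, MR:{A} ∪→ {A,C,G,T}; cost 1
[col 3] CV: children C:{T}, V:{G} ∪→ {G,T}; cost 1
[col 3] EO: children E:{A}, O:{A} ∩→ {A}; cost 0
[col 3] CEOV: children CV:{G,T}, EO:{A} ∪→ {A,G,T}; cost 1
[col 3] MR: children M:{T}, R:{A} ∪→ {A,T}; cost 1
[col 3] CEMORV: children CEOV:{A,G,T}, MR:{A,T} ∩→ {A,T}; cost 0
[col 4] CV: children C:{T}, V:{G} ∪→ {G,T}; cost 1
[col 4] EO: children E:{C}, O:{A} ∪→ {A,C}; cost 1
[col 4] CEOV: children CV:{G,T}, EO:{A,C} ∪→ {A,C,G,T}; cost 1
[col 4] MR: children M:{T}, R:{C} ∪→ {C,T}; cost 1
[col 4] CEMORV: children CEOV:{A,C,G,T}, MR:{C,T} ∩→ {C,T}; cost 0
per-site changes: [4, 4, 3, 3, 4]; total = 18

3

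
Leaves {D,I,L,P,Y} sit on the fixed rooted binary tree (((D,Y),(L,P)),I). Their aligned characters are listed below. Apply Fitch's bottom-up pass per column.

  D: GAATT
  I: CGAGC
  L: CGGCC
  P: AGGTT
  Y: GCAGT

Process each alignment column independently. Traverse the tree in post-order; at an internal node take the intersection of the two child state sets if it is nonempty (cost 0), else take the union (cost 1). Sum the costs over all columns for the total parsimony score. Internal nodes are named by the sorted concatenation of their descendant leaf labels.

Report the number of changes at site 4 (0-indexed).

2

DY@0: {G} ∩ {G} = {G} (intersection, +0)
LP@0: {C} ∪ {A} = {A,C} (union, +1)
DLPY@0: {G} ∪ {A,C} = {A,C,G} (union, +1)
DILPY@0: {A,C,G} ∩ {C} = {C} (intersection, +0)
DY@1: {A} ∪ {C} = {A,C} (union, +1)
LP@1: {G} ∩ {G} = {G} (intersection, +0)
DLPY@1: {A,C} ∪ {G} = {A,C,G} (union, +1)
DILPY@1: {A,C,G} ∩ {G} = {G} (intersection, +0)
DY@2: {A} ∩ {A} = {A} (intersection, +0)
LP@2: {G} ∩ {G} = {G} (intersection, +0)
DLPY@2: {A} ∪ {G} = {A,G} (union, +1)
DILPY@2: {A,G} ∩ {A} = {A} (intersection, +0)
DY@3: {T} ∪ {G} = {G,T} (union, +1)
LP@3: {C} ∪ {T} = {C,T} (union, +1)
DLPY@3: {G,T} ∩ {C,T} = {T} (intersection, +0)
DILPY@3: {T} ∪ {G} = {G,T} (union, +1)
DY@4: {T} ∩ {T} = {T} (intersection, +0)
LP@4: {C} ∪ {T} = {C,T} (union, +1)
DLPY@4: {T} ∩ {C,T} = {T} (intersection, +0)
DILPY@4: {T} ∪ {C} = {C,T} (union, +1)
per-site changes: [2, 2, 1, 3, 2]; total = 10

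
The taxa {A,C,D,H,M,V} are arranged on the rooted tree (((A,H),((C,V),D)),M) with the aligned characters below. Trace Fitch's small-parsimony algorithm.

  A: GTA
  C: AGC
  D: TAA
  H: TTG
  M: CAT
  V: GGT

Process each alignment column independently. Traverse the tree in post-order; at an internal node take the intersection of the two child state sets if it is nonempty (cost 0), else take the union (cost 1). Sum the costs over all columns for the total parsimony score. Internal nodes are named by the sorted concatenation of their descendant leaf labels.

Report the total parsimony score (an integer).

AH@0: {G} ∪ {T} = {G,T} (union, +1)
CV@0: {A} ∪ {G} = {A,G} (union, +1)
CDV@0: {A,G} ∪ {T} = {A,G,T} (union, +1)
ACDHV@0: {G,T} ∩ {A,G,T} = {G,T} (intersection, +0)
ACDHMV@0: {G,T} ∪ {C} = {C,G,T} (union, +1)
AH@1: {T} ∩ {T} = {T} (intersection, +0)
CV@1: {G} ∩ {G} = {G} (intersection, +0)
CDV@1: {G} ∪ {A} = {A,G} (union, +1)
ACDHV@1: {T} ∪ {A,G} = {A,G,T} (union, +1)
ACDHMV@1: {A,G,T} ∩ {A} = {A} (intersection, +0)
AH@2: {A} ∪ {G} = {A,G} (union, +1)
CV@2: {C} ∪ {T} = {C,T} (union, +1)
CDV@2: {C,T} ∪ {A} = {A,C,T} (union, +1)
ACDHV@2: {A,G} ∩ {A,C,T} = {A} (intersection, +0)
ACDHMV@2: {A} ∪ {T} = {A,T} (union, +1)
per-site changes: [4, 2, 4]; total = 10

10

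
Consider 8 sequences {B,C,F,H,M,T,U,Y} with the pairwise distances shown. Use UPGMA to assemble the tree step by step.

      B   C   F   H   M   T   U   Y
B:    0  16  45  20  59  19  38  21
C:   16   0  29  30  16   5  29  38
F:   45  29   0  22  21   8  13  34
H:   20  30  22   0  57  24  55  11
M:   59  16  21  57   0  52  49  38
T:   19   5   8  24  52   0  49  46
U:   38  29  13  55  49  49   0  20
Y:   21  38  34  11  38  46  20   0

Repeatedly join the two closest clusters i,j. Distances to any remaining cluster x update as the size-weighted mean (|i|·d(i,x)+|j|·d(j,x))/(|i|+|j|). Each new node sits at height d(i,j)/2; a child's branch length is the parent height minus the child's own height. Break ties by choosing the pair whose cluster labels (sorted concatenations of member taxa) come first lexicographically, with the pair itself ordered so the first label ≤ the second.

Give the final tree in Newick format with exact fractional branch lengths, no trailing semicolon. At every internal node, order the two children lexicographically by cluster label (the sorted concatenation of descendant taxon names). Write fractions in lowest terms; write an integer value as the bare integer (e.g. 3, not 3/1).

step 1: merge (C,T) at d=5; branch lengths C→5/2, T→5/2; new cluster CT
  updated: d(B,CT)=35/2, d(CT,F)=37/2, d(CT,H)=27, d(CT,M)=34, d(CT,U)=39, d(CT,Y)=42
step 2: merge (H,Y) at d=11; branch lengths H→11/2, Y→11/2; new cluster HY
  updated: d(B,HY)=41/2, d(CT,HY)=69/2, d(F,HY)=28, d(HY,M)=95/2, d(HY,U)=75/2
step 3: merge (F,U) at d=13; branch lengths F→13/2, U→13/2; new cluster FU
  updated: d(B,FU)=83/2, d(CT,FU)=115/4, d(FU,HY)=131/4, d(FU,M)=35
step 4: merge (B,CT) at d=35/2; branch lengths B→35/4, CT→25/4; new cluster BCT
  updated: d(BCT,FU)=33, d(BCT,HY)=179/6, d(BCT,M)=127/3
step 5: merge (BCT,HY) at d=179/6; branch lengths BCT→37/6, HY→113/12; new cluster BCHTY
  updated: d(BCHTY,FU)=329/10, d(BCHTY,M)=222/5
step 6: merge (BCHTY,FU) at d=329/10; branch lengths BCHTY→23/15, FU→199/20; new cluster BCFHTUY
  updated: d(BCFHTUY,M)=292/7
step 7: merge (BCFHTUY,M) at d=292/7; branch lengths BCFHTUY→617/140, M→146/7; new cluster BCFHMTUY
final tree: ((((B:35/4,(C:5/2,T:5/2):25/4):37/6,(H:11/2,Y:11/2):113/12):23/15,(F:13/2,U:13/2):199/20):617/140,M:146/7)
total length: 40459/420

((((B:35/4,(C:5/2,T:5/2):25/4):37/6,(H:11/2,Y:11/2):113/12):23/15,(F:13/2,U:13/2):199/20):617/140,M:146/7)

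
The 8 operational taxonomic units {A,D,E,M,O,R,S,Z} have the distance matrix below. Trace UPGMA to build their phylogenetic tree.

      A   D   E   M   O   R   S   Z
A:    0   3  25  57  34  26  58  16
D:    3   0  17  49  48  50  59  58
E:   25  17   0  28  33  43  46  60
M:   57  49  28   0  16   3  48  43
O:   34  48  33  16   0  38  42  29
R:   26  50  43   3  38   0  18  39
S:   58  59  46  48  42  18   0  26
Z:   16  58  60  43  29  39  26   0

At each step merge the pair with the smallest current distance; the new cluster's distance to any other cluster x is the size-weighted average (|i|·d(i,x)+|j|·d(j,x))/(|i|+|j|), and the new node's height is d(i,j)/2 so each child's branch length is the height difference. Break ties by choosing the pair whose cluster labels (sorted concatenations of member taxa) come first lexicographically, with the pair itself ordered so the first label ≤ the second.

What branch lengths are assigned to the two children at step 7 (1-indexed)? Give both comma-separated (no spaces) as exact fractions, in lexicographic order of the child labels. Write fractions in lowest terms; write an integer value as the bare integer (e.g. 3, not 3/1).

iteration 1: select A,D (d=3); attach at lengths (3/2, 3/2); label the merged cluster AD
  updated: d(AD,E)=21, d(AD,M)=53, d(AD,O)=41, d(AD,R)=38, d(AD,S)=117/2, d(AD,Z)=37
iteration 2: select M,R (d=3); attach at lengths (3/2, 3/2); label the merged cluster MR
  updated: d(AD,MR)=91/2, d(E,MR)=71/2, d(MR,O)=27, d(MR,S)=33, d(MR,Z)=41
iteration 3: select AD,E (d=21); attach at lengths (9, 21/2); label the merged cluster ADE
  updated: d(ADE,MR)=253/6, d(ADE,O)=115/3, d(ADE,S)=163/3, d(ADE,Z)=134/3
iteration 4: select S,Z (d=26); attach at lengths (13, 13); label the merged cluster SZ
  updated: d(ADE,SZ)=99/2, d(MR,SZ)=37, d(O,SZ)=71/2
iteration 5: select MR,O (d=27); attach at lengths (12, 27/2); label the merged cluster MOR
  updated: d(ADE,MOR)=368/9, d(MOR,SZ)=73/2
iteration 6: select MOR,SZ (d=73/2); attach at lengths (19/4, 21/4); label the merged cluster MORSZ
  updated: d(ADE,MORSZ)=133/3
iteration 7: select ADE,MORSZ (d=133/3); attach at lengths (35/3, 47/12); label the merged cluster ADEMORSZ
final tree: (((A:3/2,D:3/2):9,E:21/2):35/3,(((M:3/2,R:3/2):12,O:27/2):19/4,(S:13,Z:13):21/4):47/12)
total length: 1231/12

35/3,47/12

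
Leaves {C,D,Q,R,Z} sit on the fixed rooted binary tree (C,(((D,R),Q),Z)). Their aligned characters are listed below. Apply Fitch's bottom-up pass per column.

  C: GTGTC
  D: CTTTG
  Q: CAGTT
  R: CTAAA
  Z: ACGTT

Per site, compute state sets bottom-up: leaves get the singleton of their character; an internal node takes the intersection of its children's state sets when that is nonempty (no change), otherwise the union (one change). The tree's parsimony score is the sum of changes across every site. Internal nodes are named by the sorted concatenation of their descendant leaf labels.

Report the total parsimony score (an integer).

site 0, node DR: D={C} ∩ R={C} → {C} (+0)
site 0, node DQR: DR={C} ∩ Q={C} → {C} (+0)
site 0, node DQRZ: DQR={C} ∪ Z={A} → {A,C} (+1)
site 0, node CDQRZ: C={G} ∪ DQRZ={A,C} → {A,C,G} (+1)
site 1, node DR: D={T} ∩ R={T} → {T} (+0)
site 1, node DQR: DR={T} ∪ Q={A} → {A,T} (+1)
site 1, node DQRZ: DQR={A,T} ∪ Z={C} → {A,C,T} (+1)
site 1, node CDQRZ: C={T} ∩ DQRZ={A,C,T} → {T} (+0)
site 2, node DR: D={T} ∪ R={A} → {A,T} (+1)
site 2, node DQR: DR={A,T} ∪ Q={G} → {A,G,T} (+1)
site 2, node DQRZ: DQR={A,G,T} ∩ Z={G} → {G} (+0)
site 2, node CDQRZ: C={G} ∩ DQRZ={G} → {G} (+0)
site 3, node DR: D={T} ∪ R={A} → {A,T} (+1)
site 3, node DQR: DR={A,T} ∩ Q={T} → {T} (+0)
site 3, node DQRZ: DQR={T} ∩ Z={T} → {T} (+0)
site 3, node CDQRZ: C={T} ∩ DQRZ={T} → {T} (+0)
site 4, node DR: D={G} ∪ R={A} → {A,G} (+1)
site 4, node DQR: DR={A,G} ∪ Q={T} → {A,G,T} (+1)
site 4, node DQRZ: DQR={A,G,T} ∩ Z={T} → {T} (+0)
site 4, node CDQRZ: C={C} ∪ DQRZ={T} → {C,T} (+1)
per-site changes: [2, 2, 2, 1, 3]; total = 10

10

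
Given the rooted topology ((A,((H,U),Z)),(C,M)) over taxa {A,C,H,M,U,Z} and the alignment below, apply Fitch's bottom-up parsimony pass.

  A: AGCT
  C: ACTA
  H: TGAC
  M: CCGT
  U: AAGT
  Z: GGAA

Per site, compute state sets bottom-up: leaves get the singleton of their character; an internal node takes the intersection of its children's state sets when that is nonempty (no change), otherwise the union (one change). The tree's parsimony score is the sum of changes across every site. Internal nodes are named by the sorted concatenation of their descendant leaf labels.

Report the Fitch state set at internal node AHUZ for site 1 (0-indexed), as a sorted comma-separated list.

[col 0] HU: children H:{T}, U:{A} ∪→ {A,T}; cost 1
[col 0] HUZ: children HU:{A,T}, Z:{G} ∪→ {A,G,T}; cost 1
[col 0] AHUZ: children A:{A}, HUZ:{A,G,T} ∩→ {A}; cost 0
[col 0] CM: children C:{A}, M:{C} ∪→ {A,C}; cost 1
[col 0] ACHMUZ: children AHUZ:{A}, CM:{A,C} ∩→ {A}; cost 0
[col 1] HU: children H:{G}, U:{A} ∪→ {A,G}; cost 1
[col 1] HUZ: children HU:{A,G}, Z:{G} ∩→ {G}; cost 0
[col 1] AHUZ: children A:{G}, HUZ:{G} ∩→ {G}; cost 0
[col 1] CM: children C:{C}, M:{C} ∩→ {C}; cost 0
[col 1] ACHMUZ: children AHUZ:{G}, CM:{C} ∪→ {C,G}; cost 1
[col 2] HU: children H:{A}, U:{G} ∪→ {A,G}; cost 1
[col 2] HUZ: children HU:{A,G}, Z:{A} ∩→ {A}; cost 0
[col 2] AHUZ: children A:{C}, HUZ:{A} ∪→ {A,C}; cost 1
[col 2] CM: children C:{T}, M:{G} ∪→ {G,T}; cost 1
[col 2] ACHMUZ: children AHUZ:{A,C}, CM:{G,T} ∪→ {A,C,G,T}; cost 1
[col 3] HU: children H:{C}, U:{T} ∪→ {C,T}; cost 1
[col 3] HUZ: children HU:{C,T}, Z:{A} ∪→ {A,C,T}; cost 1
[col 3] AHUZ: children A:{T}, HUZ:{A,C,T} ∩→ {T}; cost 0
[col 3] CM: children C:{A}, M:{T} ∪→ {A,T}; cost 1
[col 3] ACHMUZ: children AHUZ:{T}, CM:{A,T} ∩→ {T}; cost 0
per-site changes: [3, 2, 4, 3]; total = 12

G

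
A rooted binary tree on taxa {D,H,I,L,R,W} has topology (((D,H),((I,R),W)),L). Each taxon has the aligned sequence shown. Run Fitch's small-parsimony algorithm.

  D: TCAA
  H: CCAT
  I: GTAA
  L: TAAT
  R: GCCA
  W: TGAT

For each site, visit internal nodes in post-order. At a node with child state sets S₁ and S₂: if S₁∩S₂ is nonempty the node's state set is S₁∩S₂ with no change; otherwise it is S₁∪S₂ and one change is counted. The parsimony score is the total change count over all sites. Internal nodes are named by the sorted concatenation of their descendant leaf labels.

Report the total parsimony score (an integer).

8

DH@0: {T} ∪ {C} = {C,T} (union, +1)
IR@0: {G} ∩ {G} = {G} (intersection, +0)
IRW@0: {G} ∪ {T} = {G,T} (union, +1)
DHIRW@0: {C,T} ∩ {G,T} = {T} (intersection, +0)
DHILRW@0: {T} ∩ {T} = {T} (intersection, +0)
DH@1: {C} ∩ {C} = {C} (intersection, +0)
IR@1: {T} ∪ {C} = {C,T} (union, +1)
IRW@1: {C,T} ∪ {G} = {C,G,T} (union, +1)
DHIRW@1: {C} ∩ {C,G,T} = {C} (intersection, +0)
DHILRW@1: {C} ∪ {A} = {A,C} (union, +1)
DH@2: {A} ∩ {A} = {A} (intersection, +0)
IR@2: {A} ∪ {C} = {A,C} (union, +1)
IRW@2: {A,C} ∩ {A} = {A} (intersection, +0)
DHIRW@2: {A} ∩ {A} = {A} (intersection, +0)
DHILRW@2: {A} ∩ {A} = {A} (intersection, +0)
DH@3: {A} ∪ {T} = {A,T} (union, +1)
IR@3: {A} ∩ {A} = {A} (intersection, +0)
IRW@3: {A} ∪ {T} = {A,T} (union, +1)
DHIRW@3: {A,T} ∩ {A,T} = {A,T} (intersection, +0)
DHILRW@3: {A,T} ∩ {T} = {T} (intersection, +0)
per-site changes: [2, 3, 1, 2]; total = 8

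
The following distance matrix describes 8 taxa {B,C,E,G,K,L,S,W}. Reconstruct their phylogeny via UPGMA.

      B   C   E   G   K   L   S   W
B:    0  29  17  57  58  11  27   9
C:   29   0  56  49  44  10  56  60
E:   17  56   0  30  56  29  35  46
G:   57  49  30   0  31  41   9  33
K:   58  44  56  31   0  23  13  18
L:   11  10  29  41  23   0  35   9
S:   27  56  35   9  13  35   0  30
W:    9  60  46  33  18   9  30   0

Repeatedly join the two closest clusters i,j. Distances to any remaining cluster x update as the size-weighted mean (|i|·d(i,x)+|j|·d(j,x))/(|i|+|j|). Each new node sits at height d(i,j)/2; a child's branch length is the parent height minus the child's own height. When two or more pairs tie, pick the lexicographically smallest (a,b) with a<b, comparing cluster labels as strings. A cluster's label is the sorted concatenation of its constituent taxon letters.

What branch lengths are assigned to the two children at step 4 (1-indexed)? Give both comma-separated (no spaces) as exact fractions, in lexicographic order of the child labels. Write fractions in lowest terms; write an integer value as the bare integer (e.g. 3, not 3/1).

13/2,11

step 1: merge (B,W) at d=9; branch lengths B→9/2, W→9/2; new cluster BW
  updated: d(BW,C)=89/2, d(BW,E)=63/2, d(BW,G)=45, d(BW,K)=38, d(BW,L)=10, d(BW,S)=57/2
step 2: merge (G,S) at d=9; branch lengths G→9/2, S→9/2; new cluster GS
  updated: d(BW,GS)=147/4, d(C,GS)=105/2, d(E,GS)=65/2, d(GS,K)=22, d(GS,L)=38
step 3: merge (BW,L) at d=10; branch lengths BW→1/2, L→5; new cluster BLW
  updated: d(BLW,C)=33, d(BLW,E)=92/3, d(BLW,GS)=223/6, d(BLW,K)=33
step 4: merge (GS,K) at d=22; branch lengths GS→13/2, K→11; new cluster GKS
  updated: d(BLW,GKS)=322/9, d(C,GKS)=149/3, d(E,GKS)=121/3
step 5: merge (BLW,E) at d=92/3; branch lengths BLW→31/3, E→46/3; new cluster BELW
  updated: d(BELW,C)=155/4, d(BELW,GKS)=443/12
step 6: merge (BELW,GKS) at d=443/12; branch lengths BELW→25/8, GKS→179/24; new cluster BEGKLSW
  updated: d(BEGKLSW,C)=304/7
step 7: merge (BEGKLSW,C) at d=304/7; branch lengths BEGKLSW→547/168, C→152/7; new cluster BCEGKLSW
final tree: (((((B:9/2,W:9/2):1/2,L:5):31/3,E:46/3):25/8,((G:9/2,S:9/2):13/2,K:11):179/24):547/168,C:152/7)
total length: 17173/168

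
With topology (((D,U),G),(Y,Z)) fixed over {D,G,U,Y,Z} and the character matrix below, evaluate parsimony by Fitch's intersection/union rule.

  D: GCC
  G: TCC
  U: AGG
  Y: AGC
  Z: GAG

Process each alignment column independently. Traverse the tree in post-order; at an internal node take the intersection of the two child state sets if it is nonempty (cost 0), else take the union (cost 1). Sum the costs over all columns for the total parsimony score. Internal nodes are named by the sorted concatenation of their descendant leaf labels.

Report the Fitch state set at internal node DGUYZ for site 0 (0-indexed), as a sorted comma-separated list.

A,G

site 0, node DU: D={G} ∪ U={A} → {A,G} (+1)
site 0, node DGU: DU={A,G} ∪ G={T} → {A,G,T} (+1)
site 0, node YZ: Y={A} ∪ Z={G} → {A,G} (+1)
site 0, node DGUYZ: DGU={A,G,T} ∩ YZ={A,G} → {A,G} (+0)
site 1, node DU: D={C} ∪ U={G} → {C,G} (+1)
site 1, node DGU: DU={C,G} ∩ G={C} → {C} (+0)
site 1, node YZ: Y={G} ∪ Z={A} → {A,G} (+1)
site 1, node DGUYZ: DGU={C} ∪ YZ={A,G} → {A,C,G} (+1)
site 2, node DU: D={C} ∪ U={G} → {C,G} (+1)
site 2, node DGU: DU={C,G} ∩ G={C} → {C} (+0)
site 2, node YZ: Y={C} ∪ Z={G} → {C,G} (+1)
site 2, node DGUYZ: DGU={C} ∩ YZ={C,G} → {C} (+0)
per-site changes: [3, 3, 2]; total = 8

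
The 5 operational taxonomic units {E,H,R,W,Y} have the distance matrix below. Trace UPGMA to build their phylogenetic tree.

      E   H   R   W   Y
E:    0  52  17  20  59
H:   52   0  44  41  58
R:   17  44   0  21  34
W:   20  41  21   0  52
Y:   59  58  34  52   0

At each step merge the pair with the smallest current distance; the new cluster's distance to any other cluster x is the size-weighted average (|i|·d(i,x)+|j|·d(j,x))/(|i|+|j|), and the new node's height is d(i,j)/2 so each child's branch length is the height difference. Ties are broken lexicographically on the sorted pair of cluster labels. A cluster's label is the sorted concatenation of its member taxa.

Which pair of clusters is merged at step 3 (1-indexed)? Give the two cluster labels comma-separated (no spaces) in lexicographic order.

ERW,H

1. join E+R (d=17) ⇒ ER; edges |E|=17/2, |R|=17/2
  updated: d(ER,H)=48, d(ER,W)=41/2, d(ER,Y)=93/2
2. join ER+W (d=41/2) ⇒ ERW; edges |ER|=7/4, |W|=41/4
  updated: d(ERW,H)=137/3, d(ERW,Y)=145/3
3. join ERW+H (d=137/3) ⇒ EHRW; edges |ERW|=151/12, |H|=137/6
  updated: d(EHRW,Y)=203/4
4. join EHRW+Y (d=203/4) ⇒ EHRWY; edges |EHRW|=61/24, |Y|=203/8
final tree: ((((E:17/2,R:17/2):7/4,W:41/4):151/12,H:137/6):61/24,Y:203/8)
total length: 277/3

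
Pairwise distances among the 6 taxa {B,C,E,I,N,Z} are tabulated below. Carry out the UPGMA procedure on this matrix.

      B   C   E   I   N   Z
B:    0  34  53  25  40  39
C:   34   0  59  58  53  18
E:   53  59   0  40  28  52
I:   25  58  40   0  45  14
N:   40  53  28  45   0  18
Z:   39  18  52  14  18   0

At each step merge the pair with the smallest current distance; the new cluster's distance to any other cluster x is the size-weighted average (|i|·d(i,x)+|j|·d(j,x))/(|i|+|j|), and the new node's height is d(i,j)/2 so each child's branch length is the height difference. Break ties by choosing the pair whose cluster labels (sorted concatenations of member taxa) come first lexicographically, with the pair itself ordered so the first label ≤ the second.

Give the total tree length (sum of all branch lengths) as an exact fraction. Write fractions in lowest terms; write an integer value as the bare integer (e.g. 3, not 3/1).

301/3

step 1: merge (I,Z) at d=14; branch lengths I→7, Z→7; new cluster IZ
  updated: d(B,IZ)=32, d(C,IZ)=38, d(E,IZ)=46, d(IZ,N)=63/2
step 2: merge (E,N) at d=28; branch lengths E→14, N→14; new cluster EN
  updated: d(B,EN)=93/2, d(C,EN)=56, d(EN,IZ)=155/4
step 3: merge (B,IZ) at d=32; branch lengths B→16, IZ→9; new cluster BIZ
  updated: d(BIZ,C)=110/3, d(BIZ,EN)=124/3
step 4: merge (BIZ,C) at d=110/3; branch lengths BIZ→7/3, C→55/3; new cluster BCIZ
  updated: d(BCIZ,EN)=45
step 5: merge (BCIZ,EN) at d=45; branch lengths BCIZ→25/6, EN→17/2; new cluster BCEINZ
final tree: (((B:16,(I:7,Z:7):9):7/3,C:55/3):25/6,(E:14,N:14):17/2)
total length: 301/3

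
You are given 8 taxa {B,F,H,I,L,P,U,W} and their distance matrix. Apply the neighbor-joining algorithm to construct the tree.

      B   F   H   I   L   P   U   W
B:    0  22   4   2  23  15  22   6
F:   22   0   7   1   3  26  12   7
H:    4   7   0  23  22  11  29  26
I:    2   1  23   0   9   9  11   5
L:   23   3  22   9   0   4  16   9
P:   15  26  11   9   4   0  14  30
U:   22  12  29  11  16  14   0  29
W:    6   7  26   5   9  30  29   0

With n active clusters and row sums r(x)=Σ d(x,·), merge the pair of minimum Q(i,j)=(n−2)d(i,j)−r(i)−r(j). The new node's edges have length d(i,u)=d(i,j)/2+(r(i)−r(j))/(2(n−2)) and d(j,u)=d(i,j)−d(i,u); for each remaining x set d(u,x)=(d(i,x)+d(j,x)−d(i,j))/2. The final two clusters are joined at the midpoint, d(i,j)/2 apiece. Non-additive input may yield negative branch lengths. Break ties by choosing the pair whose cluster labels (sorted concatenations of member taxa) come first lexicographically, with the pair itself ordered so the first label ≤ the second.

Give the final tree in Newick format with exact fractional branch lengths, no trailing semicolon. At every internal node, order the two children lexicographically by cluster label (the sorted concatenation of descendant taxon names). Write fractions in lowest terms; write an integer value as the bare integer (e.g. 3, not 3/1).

iteration 1: select B,H (d=4, Q=-192); attach at lengths (-1/3, 13/3); label the merged cluster BH
  updated: d(BH,F)=25/2, d(BH,I)=21/2, d(BH,L)=41/2, d(BH,P)=11, d(BH,U)=47/2, d(BH,W)=14
iteration 2: select L,P (d=4, Q=-271/2); attach at lengths (-5/4, 21/4); label the merged cluster LP
  updated: d(BH,LP)=55/4, d(F,LP)=25/2, d(I,LP)=7, d(LP,U)=13, d(LP,W)=35/2
iteration 3: select LP,U (d=13, Q=-401/4); attach at lengths (109/32, 307/32); label the merged cluster LPU
  updated: d(BH,LPU)=97/8, d(F,LPU)=23/4, d(I,LPU)=5/2, d(LPU,W)=67/4
iteration 4: select BH,LPU (d=97/8, Q=-399/8); attach at lengths (129/16, 65/16); label the merged cluster BHLPU
  updated: d(BHLPU,F)=49/16, d(BHLPU,I)=7/16, d(BHLPU,W)=149/16
iteration 5: select BHLPU,I (d=7/16, Q=-147/8); attach at lengths (29/16, -11/8); label the merged cluster BHILPU
  updated: d(BHILPU,F)=29/16, d(BHILPU,W)=111/16
iteration 6: select BHILPU,F (d=29/16, Q=-63/4); attach at lengths (7/8, 15/16); label the merged cluster BFHILPU
  updated: d(BFHILPU,W)=97/16
iteration 7: select BFHILPU,W (d=97/16); attach at lengths (97/32, 97/32); label the merged cluster BFHILPUW
final tree: (((((B:-1/3,H:13/3):129/16,((L:-5/4,P:21/4):109/32,U:307/32):65/16):29/16,I:-11/8):7/8,F:15/16):97/32,W:97/32)
total length: 663/16

(((((B:-1/3,H:13/3):129/16,((L:-5/4,P:21/4):109/32,U:307/32):65/16):29/16,I:-11/8):7/8,F:15/16):97/32,W:97/32)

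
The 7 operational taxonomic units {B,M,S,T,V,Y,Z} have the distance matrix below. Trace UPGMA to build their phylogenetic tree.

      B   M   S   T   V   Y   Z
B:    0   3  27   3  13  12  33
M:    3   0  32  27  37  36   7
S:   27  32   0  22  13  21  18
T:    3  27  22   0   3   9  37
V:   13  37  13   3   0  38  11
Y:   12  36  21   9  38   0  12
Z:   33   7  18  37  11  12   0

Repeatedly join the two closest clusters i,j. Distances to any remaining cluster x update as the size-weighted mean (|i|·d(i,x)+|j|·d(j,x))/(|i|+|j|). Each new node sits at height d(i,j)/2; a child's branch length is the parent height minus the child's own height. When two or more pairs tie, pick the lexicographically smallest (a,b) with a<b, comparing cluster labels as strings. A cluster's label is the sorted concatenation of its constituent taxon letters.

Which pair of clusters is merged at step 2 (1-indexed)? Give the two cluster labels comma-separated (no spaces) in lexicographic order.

iteration 1: select B,M (d=3); attach at lengths (3/2, 3/2); label the merged cluster BM
  updated: d(BM,S)=59/2, d(BM,T)=15, d(BM,V)=25, d(BM,Y)=24, d(BM,Z)=20
iteration 2: select T,V (d=3); attach at lengths (3/2, 3/2); label the merged cluster TV
  updated: d(BM,TV)=20, d(S,TV)=35/2, d(TV,Y)=47/2, d(TV,Z)=24
iteration 3: select Y,Z (d=12); attach at lengths (6, 6); label the merged cluster YZ
  updated: d(BM,YZ)=22, d(S,YZ)=39/2, d(TV,YZ)=95/4
iteration 4: select S,TV (d=35/2); attach at lengths (35/4, 29/4); label the merged cluster STV
  updated: d(BM,STV)=139/6, d(STV,YZ)=67/3
iteration 5: select BM,YZ (d=22); attach at lengths (19/2, 5); label the merged cluster BMYZ
  updated: d(BMYZ,STV)=91/4
iteration 6: select BMYZ,STV (d=91/4); attach at lengths (3/8, 21/8); label the merged cluster BMSTVYZ
final tree: (((B:3/2,M:3/2):19/2,(Y:6,Z:6):5):3/8,(S:35/4,(T:3/2,V:3/2):29/4):21/8)
total length: 103/2

T,V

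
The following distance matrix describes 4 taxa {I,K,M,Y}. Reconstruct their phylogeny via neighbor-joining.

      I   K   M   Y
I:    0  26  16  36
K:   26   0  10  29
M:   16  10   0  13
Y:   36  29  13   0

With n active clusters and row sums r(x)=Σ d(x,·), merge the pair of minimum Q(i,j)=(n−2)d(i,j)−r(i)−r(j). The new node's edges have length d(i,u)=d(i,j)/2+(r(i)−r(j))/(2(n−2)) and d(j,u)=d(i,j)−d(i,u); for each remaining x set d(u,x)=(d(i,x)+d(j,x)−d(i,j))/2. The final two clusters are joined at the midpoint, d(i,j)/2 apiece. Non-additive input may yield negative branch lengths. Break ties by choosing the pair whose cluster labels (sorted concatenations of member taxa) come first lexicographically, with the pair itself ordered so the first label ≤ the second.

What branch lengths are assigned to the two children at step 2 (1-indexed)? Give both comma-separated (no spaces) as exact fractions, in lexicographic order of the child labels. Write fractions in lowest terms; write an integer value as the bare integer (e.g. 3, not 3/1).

13/4,-13/4

1. join I+K (d=26, Q=-91) ⇒ IK; edges |I|=65/4, |K|=39/4
  updated: d(IK,M)=0, d(IK,Y)=39/2
2. join IK+M (d=0, Q=-65/2) ⇒ IKM; edges |IK|=13/4, |M|=-13/4
  updated: d(IKM,Y)=65/4
3. join IKM+Y (d=65/4) ⇒ IKMY; edges |IKM|=65/8, |Y|=65/8
final tree: (((I:65/4,K:39/4):13/4,M:-13/4):65/8,Y:65/8)
total length: 169/4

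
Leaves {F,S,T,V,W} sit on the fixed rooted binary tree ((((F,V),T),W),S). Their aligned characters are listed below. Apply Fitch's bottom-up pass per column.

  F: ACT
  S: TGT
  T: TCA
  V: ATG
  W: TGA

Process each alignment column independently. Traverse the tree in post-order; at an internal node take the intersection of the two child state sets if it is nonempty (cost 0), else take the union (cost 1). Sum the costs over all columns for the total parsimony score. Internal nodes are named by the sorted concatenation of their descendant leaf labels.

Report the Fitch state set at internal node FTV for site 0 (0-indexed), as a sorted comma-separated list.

FV@0: {A} ∩ {A} = {A} (intersection, +0)
FTV@0: {A} ∪ {T} = {A,T} (union, +1)
FTVW@0: {A,T} ∩ {T} = {T} (intersection, +0)
FSTVW@0: {T} ∩ {T} = {T} (intersection, +0)
FV@1: {C} ∪ {T} = {C,T} (union, +1)
FTV@1: {C,T} ∩ {C} = {C} (intersection, +0)
FTVW@1: {C} ∪ {G} = {C,G} (union, +1)
FSTVW@1: {C,G} ∩ {G} = {G} (intersection, +0)
FV@2: {T} ∪ {G} = {G,T} (union, +1)
FTV@2: {G,T} ∪ {A} = {A,G,T} (union, +1)
FTVW@2: {A,G,T} ∩ {A} = {A} (intersection, +0)
FSTVW@2: {A} ∪ {T} = {A,T} (union, +1)
per-site changes: [1, 2, 3]; total = 6

A,T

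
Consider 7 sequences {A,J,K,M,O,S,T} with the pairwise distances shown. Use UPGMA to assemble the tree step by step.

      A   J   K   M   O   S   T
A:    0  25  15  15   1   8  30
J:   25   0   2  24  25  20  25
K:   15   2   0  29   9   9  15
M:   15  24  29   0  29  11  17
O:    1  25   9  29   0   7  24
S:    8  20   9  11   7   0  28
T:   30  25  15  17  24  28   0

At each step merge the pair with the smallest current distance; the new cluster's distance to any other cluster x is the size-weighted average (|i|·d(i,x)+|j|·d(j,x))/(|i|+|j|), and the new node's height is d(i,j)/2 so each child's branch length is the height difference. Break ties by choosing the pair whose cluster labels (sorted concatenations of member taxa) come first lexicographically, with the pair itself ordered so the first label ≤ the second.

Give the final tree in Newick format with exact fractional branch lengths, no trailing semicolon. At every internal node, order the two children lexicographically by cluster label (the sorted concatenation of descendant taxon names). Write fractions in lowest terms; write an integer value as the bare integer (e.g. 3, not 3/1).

((((A:1/2,O:1/2):13/4,S:15/4):29/6,(J:1,K:1):91/12):35/12,(M:17/2,T:17/2):3)

1. join A+O (d=1) ⇒ AO; edges |A|=1/2, |O|=1/2
  updated: d(AO,J)=25, d(AO,K)=12, d(AO,M)=22, d(AO,S)=15/2, d(AO,T)=27
2. join J+K (d=2) ⇒ JK; edges |J|=1, |K|=1
  updated: d(AO,JK)=37/2, d(JK,M)=53/2, d(JK,S)=29/2, d(JK,T)=20
3. join AO+S (d=15/2) ⇒ AOS; edges |AO|=13/4, |S|=15/4
  updated: d(AOS,JK)=103/6, d(AOS,M)=55/3, d(AOS,T)=82/3
4. join M+T (d=17) ⇒ MT; edges |M|=17/2, |T|=17/2
  updated: d(AOS,MT)=137/6, d(JK,MT)=93/4
5. join AOS+JK (d=103/6) ⇒ AJKOS; edges |AOS|=29/6, |JK|=91/12
  updated: d(AJKOS,MT)=23
6. join AJKOS+MT (d=23) ⇒ AJKMOST; edges |AJKOS|=35/12, |MT|=3
final tree: ((((A:1/2,O:1/2):13/4,S:15/4):29/6,(J:1,K:1):91/12):35/12,(M:17/2,T:17/2):3)
total length: 136/3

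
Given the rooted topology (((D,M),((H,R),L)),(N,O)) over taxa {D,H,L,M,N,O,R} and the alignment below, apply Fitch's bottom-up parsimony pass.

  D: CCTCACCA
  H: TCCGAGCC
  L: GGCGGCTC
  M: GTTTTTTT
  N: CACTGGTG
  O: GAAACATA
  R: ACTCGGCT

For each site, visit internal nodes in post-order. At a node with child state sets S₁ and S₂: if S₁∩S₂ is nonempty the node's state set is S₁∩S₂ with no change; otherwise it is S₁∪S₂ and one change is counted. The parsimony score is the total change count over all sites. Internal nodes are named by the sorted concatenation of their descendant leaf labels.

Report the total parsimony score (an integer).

[col 0] DM: children D:{C}, M:{G} ∪→ {C,G}; cost 1
[col 0] HR: children H:{T}, R:{A} ∪→ {A,T}; cost 1
[col 0] HLR: children HR:{A,T}, L:{G} ∪→ {A,G,T}; cost 1
[col 0] DHLMR: children DM:{C,G}, HLR:{A,G,T} ∩→ {G}; cost 0
[col 0] NO: children N:{C}, O:{G} ∪→ {C,G}; cost 1
[col 0] DHLMNOR: children DHLMR:{G}, NO:{C,G} ∩→ {G}; cost 0
[col 1] DM: children D:{C}, M:{T} ∪→ {C,T}; cost 1
[col 1] HR: children H:{C}, R:{C} ∩→ {C}; cost 0
[col 1] HLR: children HR:{C}, L:{G} ∪→ {C,G}; cost 1
[col 1] DHLMR: children DM:{C,T}, HLR:{C,G} ∩→ {C}; cost 0
[col 1] NO: children N:{A}, O:{A} ∩→ {A}; cost 0
[col 1] DHLMNOR: children DHLMR:{C}, NO:{A} ∪→ {A,C}; cost 1
[col 2] DM: children D:{T}, M:{T} ∩→ {T}; cost 0
[col 2] HR: children H:{C}, R:{T} ∪→ {C,T}; cost 1
[col 2] HLR: children HR:{C,T}, L:{C} ∩→ {C}; cost 0
[col 2] DHLMR: children DM:{T}, HLR:{C} ∪→ {C,T}; cost 1
[col 2] NO: children N:{C}, O:{A} ∪→ {A,C}; cost 1
[col 2] DHLMNOR: children DHLMR:{C,T}, NO:{A,C} ∩→ {C}; cost 0
[col 3] DM: children D:{C}, M:{T} ∪→ {C,T}; cost 1
[col 3] HR: children H:{G}, R:{C} ∪→ {C,G}; cost 1
[col 3] HLR: children HR:{C,G}, L:{G} ∩→ {G}; cost 0
[col 3] DHLMR: children DM:{C,T}, HLR:{G} ∪→ {C,G,T}; cost 1
[col 3] NO: children N:{T}, O:{A} ∪→ {A,T}; cost 1
[col 3] DHLMNOR: children DHLMR:{C,G,T}, NO:{A,T} ∩→ {T}; cost 0
[col 4] DM: children D:{A}, M:{T} ∪→ {A,T}; cost 1
[col 4] HR: children H:{A}, R:{G} ∪→ {A,G}; cost 1
[col 4] HLR: children HR:{A,G}, L:{G} ∩→ {G}; cost 0
[col 4] DHLMR: children DM:{A,T}, HLR:{G} ∪→ {A,G,T}; cost 1
[col 4] NO: children N:{G}, O:{C} ∪→ {C,G}; cost 1
[col 4] DHLMNOR: children DHLMR:{A,G,T}, NO:{C,G} ∩→ {G}; cost 0
[col 5] DM: children D:{C}, M:{T} ∪→ {C,T}; cost 1
[col 5] HR: children H:{G}, R:{G} ∩→ {G}; cost 0
[col 5] HLR: children HR:{G}, L:{C} ∪→ {C,G}; cost 1
[col 5] DHLMR: children DM:{C,T}, HLR:{C,G} ∩→ {C}; cost 0
[col 5] NO: children N:{G}, O:{A} ∪→ {A,G}; cost 1
[col 5] DHLMNOR: children DHLMR:{C}, NO:{A,G} ∪→ {A,C,G}; cost 1
[col 6] DM: children D:{C}, M:{T} ∪→ {C,T}; cost 1
[col 6] HR: children H:{C}, R:{C} ∩→ {C}; cost 0
[col 6] HLR: children HR:{C}, L:{T} ∪→ {C,T}; cost 1
[col 6] DHLMR: children DM:{C,T}, HLR:{C,T} ∩→ {C,T}; cost 0
[col 6] NO: children N:{T}, O:{T} ∩→ {T}; cost 0
[col 6] DHLMNOR: children DHLMR:{C,T}, NO:{T} ∩→ {T}; cost 0
[col 7] DM: children D:{A}, M:{T} ∪→ {A,T}; cost 1
[col 7] HR: children H:{C}, R:{T} ∪→ {C,T}; cost 1
[col 7] HLR: children HR:{C,T}, L:{C} ∩→ {C}; cost 0
[col 7] DHLMR: children DM:{A,T}, HLR:{C} ∪→ {A,C,T}; cost 1
[col 7] NO: children N:{G}, O:{A} ∪→ {A,G}; cost 1
[col 7] DHLMNOR: children DHLMR:{A,C,T}, NO:{A,G} ∩→ {A}; cost 0
per-site changes: [4, 3, 3, 4, 4, 4, 2, 4]; total = 28

28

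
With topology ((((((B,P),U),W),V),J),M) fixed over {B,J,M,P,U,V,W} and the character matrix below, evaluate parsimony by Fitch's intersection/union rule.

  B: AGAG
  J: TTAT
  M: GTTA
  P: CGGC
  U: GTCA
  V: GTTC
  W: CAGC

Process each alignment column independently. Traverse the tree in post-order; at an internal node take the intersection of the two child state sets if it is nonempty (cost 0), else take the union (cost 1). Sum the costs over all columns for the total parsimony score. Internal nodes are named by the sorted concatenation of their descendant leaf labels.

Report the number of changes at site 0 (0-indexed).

site 0, node BP: B={A} ∪ P={C} → {A,C} (+1)
site 0, node BPU: BP={A,C} ∪ U={G} → {A,C,G} (+1)
site 0, node BPUW: BPU={A,C,G} ∩ W={C} → {C} (+0)
site 0, node BPUVW: BPUW={C} ∪ V={G} → {C,G} (+1)
site 0, node BJPUVW: BPUVW={C,G} ∪ J={T} → {C,G,T} (+1)
site 0, node BJMPUVW: BJPUVW={C,G,T} ∩ M={G} → {G} (+0)
site 1, node BP: B={G} ∩ P={G} → {G} (+0)
site 1, node BPU: BP={G} ∪ U={T} → {G,T} (+1)
site 1, node BPUW: BPU={G,T} ∪ W={A} → {A,G,T} (+1)
site 1, node BPUVW: BPUW={A,G,T} ∩ V={T} → {T} (+0)
site 1, node BJPUVW: BPUVW={T} ∩ J={T} → {T} (+0)
site 1, node BJMPUVW: BJPUVW={T} ∩ M={T} → {T} (+0)
site 2, node BP: B={A} ∪ P={G} → {A,G} (+1)
site 2, node BPU: BP={A,G} ∪ U={C} → {A,C,G} (+1)
site 2, node BPUW: BPU={A,C,G} ∩ W={G} → {G} (+0)
site 2, node BPUVW: BPUW={G} ∪ V={T} → {G,T} (+1)
site 2, node BJPUVW: BPUVW={G,T} ∪ J={A} → {A,G,T} (+1)
site 2, node BJMPUVW: BJPUVW={A,G,T} ∩ M={T} → {T} (+0)
site 3, node BP: B={G} ∪ P={C} → {C,G} (+1)
site 3, node BPU: BP={C,G} ∪ U={A} → {A,C,G} (+1)
site 3, node BPUW: BPU={A,C,G} ∩ W={C} → {C} (+0)
site 3, node BPUVW: BPUW={C} ∩ V={C} → {C} (+0)
site 3, node BJPUVW: BPUVW={C} ∪ J={T} → {C,T} (+1)
site 3, node BJMPUVW: BJPUVW={C,T} ∪ M={A} → {A,C,T} (+1)
per-site changes: [4, 2, 4, 4]; total = 14

4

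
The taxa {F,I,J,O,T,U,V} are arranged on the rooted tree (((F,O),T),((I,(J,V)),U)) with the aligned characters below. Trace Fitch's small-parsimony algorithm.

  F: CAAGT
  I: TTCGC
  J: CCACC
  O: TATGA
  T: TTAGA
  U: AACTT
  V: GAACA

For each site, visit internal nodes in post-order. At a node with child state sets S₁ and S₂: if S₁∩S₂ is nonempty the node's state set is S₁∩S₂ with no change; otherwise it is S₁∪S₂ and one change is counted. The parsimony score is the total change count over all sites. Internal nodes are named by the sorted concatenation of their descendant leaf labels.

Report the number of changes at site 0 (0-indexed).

4

[col 0] FO: children F:{C}, O:{T} ∪→ {C,T}; cost 1
[col 0] FOT: children FO:{C,T}, T:{T} ∩→ {T}; cost 0
[col 0] JV: children J:{C}, V:{G} ∪→ {C,G}; cost 1
[col 0] IJV: children I:{T}, JV:{C,G} ∪→ {C,G,T}; cost 1
[col 0] IJUV: children IJV:{C,G,T}, U:{A} ∪→ {A,C,G,T}; cost 1
[col 0] FIJOTUV: children FOT:{T}, IJUV:{A,C,G,T} ∩→ {T}; cost 0
[col 1] FO: children F:{A}, O:{A} ∩→ {A}; cost 0
[col 1] FOT: children FO:{A}, T:{T} ∪→ {A,T}; cost 1
[col 1] JV: children J:{C}, V:{A} ∪→ {A,C}; cost 1
[col 1] IJV: children I:{T}, JV:{A,C} ∪→ {A,C,T}; cost 1
[col 1] IJUV: children IJV:{A,C,T}, U:{A} ∩→ {A}; cost 0
[col 1] FIJOTUV: children FOT:{A,T}, IJUV:{A} ∩→ {A}; cost 0
[col 2] FO: children F:{A}, O:{T} ∪→ {A,T}; cost 1
[col 2] FOT: children FO:{A,T}, T:{A} ∩→ {A}; cost 0
[col 2] JV: children J:{A}, V:{A} ∩→ {A}; cost 0
[col 2] IJV: children I:{C}, JV:{A} ∪→ {A,C}; cost 1
[col 2] IJUV: children IJV:{A,C}, U:{C} ∩→ {C}; cost 0
[col 2] FIJOTUV: children FOT:{A}, IJUV:{C} ∪→ {A,C}; cost 1
[col 3] FO: children F:{G}, O:{G} ∩→ {G}; cost 0
[col 3] FOT: children FO:{G}, T:{G} ∩→ {G}; cost 0
[col 3] JV: children J:{C}, V:{C} ∩→ {C}; cost 0
[col 3] IJV: children I:{G}, JV:{C} ∪→ {C,G}; cost 1
[col 3] IJUV: children IJV:{C,G}, U:{T} ∪→ {C,G,T}; cost 1
[col 3] FIJOTUV: children FOT:{G}, IJUV:{C,G,T} ∩→ {G}; cost 0
[col 4] FO: children F:{T}, O:{A} ∪→ {A,T}; cost 1
[col 4] FOT: children FO:{A,T}, T:{A} ∩→ {A}; cost 0
[col 4] JV: children J:{C}, V:{A} ∪→ {A,C}; cost 1
[col 4] IJV: children I:{C}, JV:{A,C} ∩→ {C}; cost 0
[col 4] IJUV: children IJV:{C}, U:{T} ∪→ {C,T}; cost 1
[col 4] FIJOTUV: children FOT:{A}, IJUV:{C,T} ∪→ {A,C,T}; cost 1
per-site changes: [4, 3, 3, 2, 4]; total = 16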